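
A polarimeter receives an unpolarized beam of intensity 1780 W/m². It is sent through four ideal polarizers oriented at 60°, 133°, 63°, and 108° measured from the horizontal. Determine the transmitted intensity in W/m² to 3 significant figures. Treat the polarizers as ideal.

Unpolarized light through the first polarizer → I₁ = 1780 W/m²/2 = 890 W/m², polarized at 60°.
I₂ = I₁ · cos²(73°) = 890 · 0.08548 = 76.08 W/m².
I₃ = I₂ · cos²(70°) = 76.08 · 0.117 = 8.899 W/m².
I₄ = I₃ · cos²(45°) = 8.899 · 0.5 = 4.45 W/m².

I ≈ 4.45 W/m²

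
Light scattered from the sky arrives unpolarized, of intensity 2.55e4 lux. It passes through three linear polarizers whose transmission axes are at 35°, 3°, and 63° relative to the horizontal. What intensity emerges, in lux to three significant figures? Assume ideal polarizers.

I ≈ 2290 lux

Unpolarized light through the first polarizer → I₁ = 2.55e4 lux/2 = 1.275e+04 lux, polarized at 35°.
I₂ = I₁ · cos²(32°) = 1.275e+04 · 0.7192 = 9170 lux.
I₃ = I₂ · cos²(60°) = 9170 · 0.25 = 2292 lux.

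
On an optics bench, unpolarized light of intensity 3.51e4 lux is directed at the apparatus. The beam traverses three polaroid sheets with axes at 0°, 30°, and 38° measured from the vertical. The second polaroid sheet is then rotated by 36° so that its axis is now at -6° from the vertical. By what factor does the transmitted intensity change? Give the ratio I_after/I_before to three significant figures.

Before rotation:
Unpolarized light through the first polarizer → I₁ = ½ I₀, now polarized at 0°.
I₂ = I₁ cos²(30° − 0°) = 0.5 I₀ · cos²(30°) = 0.375 I₀.
I₃ = I₂ cos²(38° − 30°) = 0.375 I₀ · cos²(8°) = 0.3677 I₀.
After rotation:
Unpolarized light through the first polarizer → I₁ = ½ I₀, now polarized at 0°.
I₂ = I₁ cos²(-6° − 0°) = 0.5 I₀ · cos²(6°) = 0.4945 I₀.
I₃ = I₂ cos²(38° + 6°) = 0.4945 I₀ · cos²(44°) = 0.2559 I₀.
Ratio = 0.2559 / 0.3677 = 0.6959.

I_new/I_old ≈ 0.696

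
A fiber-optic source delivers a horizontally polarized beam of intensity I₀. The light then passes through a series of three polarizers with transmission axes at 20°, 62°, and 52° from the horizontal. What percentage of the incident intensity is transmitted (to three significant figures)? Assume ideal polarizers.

I₁ = I₀ cos²(20° − 0°) = I₀ cos²(20°) = 0.883 I₀.
I₂ = I₁ cos²(62° − 20°) = 0.883 I₀ · cos²(42°) = 0.4877 I₀.
I₃ = I₂ cos²(52° − 62°) = 0.4877 I₀ · cos²(10°) = 0.473 I₀.
That is 47.3% of the incident intensity.

≈ 47.3%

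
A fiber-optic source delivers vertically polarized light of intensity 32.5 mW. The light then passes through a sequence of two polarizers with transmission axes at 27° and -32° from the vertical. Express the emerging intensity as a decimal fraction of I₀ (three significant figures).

I₁ = 32.5 mW · cos²(27°) = 25.8 mW.
I₂ = I₁ · cos²(59°) = 25.8 · 0.2653 = 6.844 mW.
Transmitted fraction = 0.2106.

I/I₀ ≈ 0.211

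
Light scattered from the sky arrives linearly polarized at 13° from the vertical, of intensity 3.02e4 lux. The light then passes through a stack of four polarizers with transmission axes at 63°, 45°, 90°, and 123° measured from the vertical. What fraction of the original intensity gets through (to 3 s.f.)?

I/I₀ ≈ 0.131

I₁ = 3.02e4 lux · cos²(50°) = 1.248e+04 lux.
I₂ = I₁ · cos²(18°) = 1.248e+04 · 0.9045 = 1.129e+04 lux.
I₃ = I₂ · cos²(45°) = 1.129e+04 · 0.5 = 5643 lux.
I₄ = I₃ · cos²(33°) = 5643 · 0.7034 = 3969 lux.
Transmitted fraction = 0.1314.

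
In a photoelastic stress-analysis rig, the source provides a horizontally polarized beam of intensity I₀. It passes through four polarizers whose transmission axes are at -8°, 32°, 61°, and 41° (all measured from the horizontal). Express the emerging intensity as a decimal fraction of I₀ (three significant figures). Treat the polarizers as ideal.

≈ 0.389 I₀

I₁ = I₀ cos²(-8° − 0°) = I₀ cos²(8°) = 0.9806 I₀.
I₂ = I₁ cos²(32° + 8°) = 0.9806 I₀ · cos²(40°) = 0.5755 I₀.
I₃ = I₂ cos²(61° − 32°) = 0.5755 I₀ · cos²(29°) = 0.4402 I₀.
I₄ = I₃ cos²(41° − 61°) = 0.4402 I₀ · cos²(20°) = 0.3887 I₀.
Transmitted fraction = 0.3887.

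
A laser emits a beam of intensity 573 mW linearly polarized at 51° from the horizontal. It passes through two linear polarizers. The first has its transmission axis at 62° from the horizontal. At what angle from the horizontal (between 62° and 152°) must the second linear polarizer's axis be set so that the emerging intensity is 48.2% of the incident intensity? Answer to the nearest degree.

θ ≈ 107°

I₁ = I₀ cos²(62° − 51°) = I₀ cos²(11°) = 0.9636 I₀.
Need I₂/I₀ = 0.482, so cos²(θ − 62°) = 0.482 / 0.9636 = 0.5002.
θ − 62° = arccos(√0.5002) = 45.0°, giving θ ≈ 62 + 45.0 = 107.0°.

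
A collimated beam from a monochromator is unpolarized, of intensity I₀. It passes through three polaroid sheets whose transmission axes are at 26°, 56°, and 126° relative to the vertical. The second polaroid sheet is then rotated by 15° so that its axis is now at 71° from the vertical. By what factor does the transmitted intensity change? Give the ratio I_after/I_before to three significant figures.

I_new/I_old ≈ 1.87

Before rotation:
Unpolarized light through the first polarizer → I₁ = ½ I₀, now polarized at 26°.
I₂ = I₁ cos²(56° − 26°) = 0.5 I₀ · cos²(30°) = 0.375 I₀.
I₃ = I₂ cos²(126° − 56°) = 0.375 I₀ · cos²(70°) = 0.04387 I₀.
After rotation:
Unpolarized light through the first polarizer → I₁ = ½ I₀, now polarized at 26°.
I₂ = I₁ cos²(71° − 26°) = 0.5 I₀ · cos²(45°) = 0.25 I₀.
I₃ = I₂ cos²(126° − 71°) = 0.25 I₀ · cos²(55°) = 0.08225 I₀.
Ratio = 0.08225 / 0.04387 = 1.875.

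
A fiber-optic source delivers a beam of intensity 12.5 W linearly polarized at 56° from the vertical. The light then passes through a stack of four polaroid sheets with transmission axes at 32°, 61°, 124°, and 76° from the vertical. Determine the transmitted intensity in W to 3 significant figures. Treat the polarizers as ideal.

I ≈ 0.736 W

By Malus's law, I₁ = 12.5 W · cos²(24°) = 10.43 W.
I₂ = I₁ · cos²(29°) = 10.43 · 0.765 = 7.98 W.
I₃ = I₂ · cos²(63°) = 7.98 · 0.2061 = 1.645 W.
I₄ = I₃ · cos²(48°) = 1.645 · 0.4477 = 0.7364 W.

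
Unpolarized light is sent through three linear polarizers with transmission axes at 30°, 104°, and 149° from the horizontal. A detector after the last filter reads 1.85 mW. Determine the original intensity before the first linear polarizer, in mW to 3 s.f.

Unpolarized light through the first polarizer → I₁ = ½ I₀, now polarized at 30°.
I₂ = I₁ cos²(104° − 30°) = 0.5 I₀ · cos²(74°) = 0.03799 I₀.
I₃ = I₂ cos²(149° − 104°) = 0.03799 I₀ · cos²(45°) = 0.01899 I₀.
So 1.85 mW = 0.01899 I₀, giving I₀ = 1.85/0.01899 = 97.4 mW.

I₀ ≈ 97.4 mW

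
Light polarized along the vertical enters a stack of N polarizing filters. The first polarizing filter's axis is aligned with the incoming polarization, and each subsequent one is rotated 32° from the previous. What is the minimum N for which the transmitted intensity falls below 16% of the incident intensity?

N = 7

First polarizer is aligned with the polarization: full transmission.
Each further stage multiplies by cos²(32°) = 0.7192.
After N polarizers: T = 0.7192^(N−1). Require T < 0.16 ⇒ N−1 > ln(0.16)/ln(0.7192) = 5.56, so N−1 ≥ 6 and N = 7.
Check: N=7 gives T = 0.1384 < 0.16; N=6 gives T = 0.1924.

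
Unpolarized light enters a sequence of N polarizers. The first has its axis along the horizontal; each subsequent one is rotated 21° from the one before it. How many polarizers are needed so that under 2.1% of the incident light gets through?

N = 25

First polarizer halves the unpolarized light: factor 1/2.
Each further stage multiplies by cos²(21°) = 0.8716.
After N polarizers: T = 0.5·0.8716^(N−1). Require T < 0.021 ⇒ N−1 > ln(0.021/0.5)/ln(0.8716) = 23.06, so N−1 ≥ 24 and N = 25.
Check: N=25 gives T = 0.01846 < 0.021; N=24 gives T = 0.02118.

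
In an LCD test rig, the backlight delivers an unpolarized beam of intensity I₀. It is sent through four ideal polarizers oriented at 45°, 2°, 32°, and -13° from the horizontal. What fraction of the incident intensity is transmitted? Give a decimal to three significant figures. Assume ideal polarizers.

≈ 0.100 I₀

Unpolarized light through the first polarizer → I₁ = ½ I₀, now polarized at 45°.
I₂ = I₁ cos²(2° − 45°) = 0.5 I₀ · cos²(43°) = 0.2674 I₀.
I₃ = I₂ cos²(32° − 2°) = 0.2674 I₀ · cos²(30°) = 0.2006 I₀.
I₄ = I₃ cos²(-13° − 32°) = 0.2006 I₀ · cos²(45°) = 0.1003 I₀.
Transmitted fraction = 0.1003.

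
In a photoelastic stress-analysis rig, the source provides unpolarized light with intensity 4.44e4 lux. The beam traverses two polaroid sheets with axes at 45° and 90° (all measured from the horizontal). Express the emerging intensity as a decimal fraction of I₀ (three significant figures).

Unpolarized light through the first polarizer → I₁ = 4.44e4 lux/2 = 2.22e+04 lux, polarized at 45°.
I₂ = I₁ · cos²(45°) = 2.22e+04 · 0.5 = 1.11e+04 lux.
Transmitted fraction = 0.25.

I/I₀ ≈ 0.250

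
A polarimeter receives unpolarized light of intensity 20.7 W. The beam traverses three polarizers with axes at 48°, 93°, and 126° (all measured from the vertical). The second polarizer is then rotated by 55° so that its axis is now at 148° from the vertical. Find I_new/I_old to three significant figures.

Before rotation:
Unpolarized light through the first polarizer → I₁ = ½ I₀, now polarized at 48°.
I₂ = I₁ cos²(93° − 48°) = 0.5 I₀ · cos²(45°) = 0.25 I₀.
I₃ = I₂ cos²(126° − 93°) = 0.25 I₀ · cos²(33°) = 0.1758 I₀.
After rotation:
Unpolarized light through the first polarizer → I₁ = ½ I₀, now polarized at 48°.
Angle between axes 1 and 2: 80°. I₂ = 0.5 I₀ · cos²(80°) = 0.01508 I₀.
I₃ = I₂ cos²(126° − 148°) = 0.01508 I₀ · cos²(22°) = 0.01296 I₀.
Ratio = 0.01296 / 0.1758 = 0.07371.

I_new/I_old ≈ 0.0737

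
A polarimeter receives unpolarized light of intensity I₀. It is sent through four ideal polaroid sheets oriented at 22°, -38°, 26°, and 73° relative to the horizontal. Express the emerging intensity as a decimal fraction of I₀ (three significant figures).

Unpolarized light through the first polarizer → I₁ = ½ I₀, now polarized at 22°.
I₂ = I₁ cos²(-38° − 22°) = 0.5 I₀ · cos²(60°) = 0.125 I₀.
I₃ = I₂ cos²(26° + 38°) = 0.125 I₀ · cos²(64°) = 0.02402 I₀.
I₄ = I₃ cos²(73° − 26°) = 0.02402 I₀ · cos²(47°) = 0.01117 I₀.
Transmitted fraction = 0.01117.

≈ 0.0112 I₀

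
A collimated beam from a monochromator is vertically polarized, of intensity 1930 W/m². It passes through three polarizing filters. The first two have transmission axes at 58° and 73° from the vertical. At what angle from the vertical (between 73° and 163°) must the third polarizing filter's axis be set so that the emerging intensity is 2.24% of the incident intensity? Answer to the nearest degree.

I₁ = I₀ cos²(58° − 0°) = I₀ cos²(58°) = 0.2808 I₀.
I₂ = I₁ cos²(73° − 58°) = 0.2808 I₀ · cos²(15°) = 0.262 I₀.
Need I₃/I₀ = 0.0224, so cos²(θ − 73°) = 0.0224 / 0.262 = 0.0855.
θ − 73° = arccos(√0.0855) = 73.0°, giving θ ≈ 73 + 73.0 = 146.0°.

θ ≈ 146°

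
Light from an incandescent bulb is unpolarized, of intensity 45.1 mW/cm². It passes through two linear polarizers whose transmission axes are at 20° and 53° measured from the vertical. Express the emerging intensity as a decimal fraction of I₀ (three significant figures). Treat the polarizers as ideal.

I/I₀ ≈ 0.352

Unpolarized light through the first polarizer → I₁ = 45.1 mW/cm²/2 = 22.55 mW/cm², polarized at 20°.
I₂ = I₁ · cos²(33°) = 22.55 · 0.7034 = 15.86 mW/cm².
Transmitted fraction = 0.3517.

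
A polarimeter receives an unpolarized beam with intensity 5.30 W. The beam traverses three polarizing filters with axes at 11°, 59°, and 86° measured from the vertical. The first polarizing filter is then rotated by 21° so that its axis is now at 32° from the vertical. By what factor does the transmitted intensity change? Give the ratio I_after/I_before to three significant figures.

I_new/I_old ≈ 1.77

Before rotation:
Unpolarized light through the first polarizer → I₁ = ½ I₀, now polarized at 11°.
I₂ = I₁ cos²(59° − 11°) = 0.5 I₀ · cos²(48°) = 0.2239 I₀.
I₃ = I₂ cos²(86° − 59°) = 0.2239 I₀ · cos²(27°) = 0.1777 I₀.
After rotation:
Unpolarized light through the first polarizer → I₁ = ½ I₀, now polarized at 32°.
I₂ = I₁ cos²(59° − 32°) = 0.5 I₀ · cos²(27°) = 0.3969 I₀.
I₃ = I₂ cos²(86° − 59°) = 0.3969 I₀ · cos²(27°) = 0.3151 I₀.
Ratio = 0.3151 / 0.1777 = 1.773.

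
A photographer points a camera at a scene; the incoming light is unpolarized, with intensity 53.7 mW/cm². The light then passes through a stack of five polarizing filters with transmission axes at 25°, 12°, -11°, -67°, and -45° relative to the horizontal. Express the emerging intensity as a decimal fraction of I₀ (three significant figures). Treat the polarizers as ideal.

Unpolarized light through the first polarizer → I₁ = 53.7 mW/cm²/2 = 26.85 mW/cm², polarized at 25°.
I₂ = I₁ · cos²(13°) = 26.85 · 0.9494 = 25.49 mW/cm².
I₃ = I₂ · cos²(23°) = 25.49 · 0.8473 = 21.6 mW/cm².
I₄ = I₃ · cos²(56°) = 21.6 · 0.3127 = 6.754 mW/cm².
I₅ = I₄ · cos²(22°) = 6.754 · 0.8597 = 5.806 mW/cm².
Transmitted fraction = 0.1081.

I/I₀ ≈ 0.108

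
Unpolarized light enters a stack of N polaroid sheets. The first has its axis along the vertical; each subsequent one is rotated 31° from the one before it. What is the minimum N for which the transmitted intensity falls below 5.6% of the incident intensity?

N = 9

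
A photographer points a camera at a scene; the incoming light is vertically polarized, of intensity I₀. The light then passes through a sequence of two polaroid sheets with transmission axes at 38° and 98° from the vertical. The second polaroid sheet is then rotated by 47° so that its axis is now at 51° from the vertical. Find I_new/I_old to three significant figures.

Before rotation:
By Malus's law, I₁ = I₀ cos²(38° − 0°) = I₀ cos²(38°) = 0.621 I₀.
I₂ = I₁ cos²(98° − 38°) = 0.621 I₀ · cos²(60°) = 0.1552 I₀.
After rotation:
I₁ = I₀ cos²(38° − 0°) = I₀ cos²(38°) = 0.621 I₀.
I₂ = I₁ cos²(51° − 38°) = 0.621 I₀ · cos²(13°) = 0.5895 I₀.
Ratio = 0.5895 / 0.1552 = 3.798.

I_new/I_old ≈ 3.80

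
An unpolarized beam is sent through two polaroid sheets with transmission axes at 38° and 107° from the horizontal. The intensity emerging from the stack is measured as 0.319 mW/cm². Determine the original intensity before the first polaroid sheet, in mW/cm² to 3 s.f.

I₀ ≈ 4.97 mW/cm²

Unpolarized light through the first polarizer → I₁ = ½ I₀, now polarized at 38°.
I₂ = I₁ cos²(107° − 38°) = 0.5 I₀ · cos²(69°) = 0.06421 I₀.
So 0.319 mW/cm² = 0.06421 I₀, giving I₀ = 0.319/0.06421 = 4.968 mW/cm².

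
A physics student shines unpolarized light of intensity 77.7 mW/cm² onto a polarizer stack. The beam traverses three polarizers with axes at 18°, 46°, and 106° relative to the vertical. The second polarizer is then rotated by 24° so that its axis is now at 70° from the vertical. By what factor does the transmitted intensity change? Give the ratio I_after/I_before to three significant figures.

Before rotation:
Unpolarized light through the first polarizer → I₁ = ½ I₀, now polarized at 18°.
I₂ = I₁ cos²(46° − 18°) = 0.5 I₀ · cos²(28°) = 0.3898 I₀.
I₃ = I₂ cos²(106° − 46°) = 0.3898 I₀ · cos²(60°) = 0.09745 I₀.
After rotation:
Unpolarized light through the first polarizer → I₁ = ½ I₀, now polarized at 18°.
I₂ = I₁ cos²(70° − 18°) = 0.5 I₀ · cos²(52°) = 0.1895 I₀.
I₃ = I₂ cos²(106° − 70°) = 0.1895 I₀ · cos²(36°) = 0.124 I₀.
Ratio = 0.124 / 0.09745 = 1.273.

I_new/I_old ≈ 1.27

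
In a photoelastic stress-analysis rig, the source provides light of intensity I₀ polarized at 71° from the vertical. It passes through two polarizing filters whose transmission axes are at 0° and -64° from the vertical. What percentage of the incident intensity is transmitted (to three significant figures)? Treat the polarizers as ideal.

≈ 2.04%

I₁ = I₀ cos²(0° − 71°) = I₀ cos²(71°) = 0.106 I₀.
I₂ = I₁ cos²(-64° − 0°) = 0.106 I₀ · cos²(64°) = 0.02037 I₀.
That is 2.037% of the incident intensity.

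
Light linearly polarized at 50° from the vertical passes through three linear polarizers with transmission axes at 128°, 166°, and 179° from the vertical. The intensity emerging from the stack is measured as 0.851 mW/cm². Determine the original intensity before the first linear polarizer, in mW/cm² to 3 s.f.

I₀ ≈ 33.4 mW/cm²

I₁ = I₀ cos²(128° − 50°) = I₀ cos²(78°) = 0.04323 I₀.
I₂ = I₁ cos²(166° − 128°) = 0.04323 I₀ · cos²(38°) = 0.02684 I₀.
I₃ = I₂ cos²(179° − 166°) = 0.02684 I₀ · cos²(13°) = 0.02548 I₀.
So 0.851 mW/cm² = 0.02548 I₀, giving I₀ = 0.851/0.02548 = 33.39 mW/cm².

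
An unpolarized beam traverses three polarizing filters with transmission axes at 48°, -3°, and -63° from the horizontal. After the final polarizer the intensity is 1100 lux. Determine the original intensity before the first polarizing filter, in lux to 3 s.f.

Unpolarized light through the first polarizer → I₁ = ½ I₀, now polarized at 48°.
I₂ = I₁ cos²(-3° − 48°) = 0.5 I₀ · cos²(51°) = 0.198 I₀.
I₃ = I₂ cos²(-63° + 3°) = 0.198 I₀ · cos²(60°) = 0.04951 I₀.
So 1100 lux = 0.04951 I₀, giving I₀ = 1100/0.04951 = 2.222e+04 lux.

I₀ ≈ 2.22e4 lux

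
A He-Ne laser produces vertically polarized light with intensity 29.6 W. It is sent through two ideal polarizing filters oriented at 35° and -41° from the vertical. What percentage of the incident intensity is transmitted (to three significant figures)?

I₁ = 29.6 W · cos²(35°) = 19.86 W.
I₂ = I₁ · cos²(76°) = 19.86 · 0.05853 = 1.162 W.
That is 3.927% of the incident intensity.

≈ 3.93%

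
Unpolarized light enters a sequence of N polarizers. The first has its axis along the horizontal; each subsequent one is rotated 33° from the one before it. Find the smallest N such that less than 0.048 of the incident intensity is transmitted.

First polarizer halves the unpolarized light: factor 1/2.
Each further stage multiplies by cos²(33°) = 0.7034.
After N polarizers: T = 0.5·0.7034^(N−1). Require T < 0.048 ⇒ N−1 > ln(0.048/0.5)/ln(0.7034) = 6.66, so N−1 ≥ 7 and N = 8.
Check: N=8 gives T = 0.04258 < 0.048; N=7 gives T = 0.06054.

N = 8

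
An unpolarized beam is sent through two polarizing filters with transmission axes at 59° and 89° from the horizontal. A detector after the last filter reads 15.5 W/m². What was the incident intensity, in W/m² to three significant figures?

Unpolarized light through the first polarizer → I₁ = ½ I₀, now polarized at 59°.
I₂ = I₁ cos²(89° − 59°) = 0.5 I₀ · cos²(30°) = 0.375 I₀.
So 15.5 W/m² = 0.375 I₀, giving I₀ = 15.5/0.375 = 41.33 W/m².

I₀ ≈ 41.3 W/m²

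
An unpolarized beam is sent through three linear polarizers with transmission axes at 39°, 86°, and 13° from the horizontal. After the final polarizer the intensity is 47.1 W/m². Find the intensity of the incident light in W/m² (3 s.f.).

I₀ ≈ 2370 W/m²

Unpolarized light through the first polarizer → I₁ = ½ I₀, now polarized at 39°.
I₂ = I₁ cos²(86° − 39°) = 0.5 I₀ · cos²(47°) = 0.2326 I₀.
I₃ = I₂ cos²(13° − 86°) = 0.2326 I₀ · cos²(73°) = 0.01988 I₀.
So 47.1 W/m² = 0.01988 I₀, giving I₀ = 47.1/0.01988 = 2369 W/m².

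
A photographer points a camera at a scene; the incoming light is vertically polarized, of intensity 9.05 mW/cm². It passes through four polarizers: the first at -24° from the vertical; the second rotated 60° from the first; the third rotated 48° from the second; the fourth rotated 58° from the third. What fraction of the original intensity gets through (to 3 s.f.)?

I/I₀ ≈ 0.0262

I₁ = 9.05 mW/cm² · cos²(24°) = 7.553 mW/cm².
I₂ = I₁ · cos²(60°) = 7.553 · 0.25 = 1.888 mW/cm².
I₃ = I₂ · cos²(48°) = 1.888 · 0.4477 = 0.8454 mW/cm².
I₄ = I₃ · cos²(58°) = 0.8454 · 0.2808 = 0.2374 mW/cm².
Transmitted fraction = 0.02623.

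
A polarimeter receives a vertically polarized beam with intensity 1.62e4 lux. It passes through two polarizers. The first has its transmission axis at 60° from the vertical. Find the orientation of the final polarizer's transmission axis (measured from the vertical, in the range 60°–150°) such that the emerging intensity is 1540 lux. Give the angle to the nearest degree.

I₁ = I₀ cos²(60° − 0°) = I₀ cos²(60°) = 0.25 I₀.
Target fraction: 1540 / 1.62e4 lux = 0.09506 of I₀.
Need I₂/I₀ = 0.09506, so cos²(θ − 60°) = 0.09506 / 0.25 = 0.3802.
θ − 60° = arccos(√0.3802) = 51.9°, giving θ ≈ 60 + 51.9 = 111.9°.

θ ≈ 112°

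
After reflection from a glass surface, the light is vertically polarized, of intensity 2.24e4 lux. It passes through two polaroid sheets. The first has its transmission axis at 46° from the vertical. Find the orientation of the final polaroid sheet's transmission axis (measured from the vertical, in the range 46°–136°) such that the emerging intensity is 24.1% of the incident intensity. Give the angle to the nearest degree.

By Malus's law, I₁ = I₀ cos²(46° − 0°) = I₀ cos²(46°) = 0.4826 I₀.
Need I₂/I₀ = 0.241, so cos²(θ − 46°) = 0.241 / 0.4826 = 0.4994.
θ − 46° = arccos(√0.4994) = 45.0°, giving θ ≈ 46 + 45.0 = 91.0°.

θ ≈ 91°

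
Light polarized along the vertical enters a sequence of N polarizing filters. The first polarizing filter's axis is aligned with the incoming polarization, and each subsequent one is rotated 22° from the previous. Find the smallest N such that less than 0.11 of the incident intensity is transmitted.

N = 16

First polarizer is aligned with the polarization: full transmission.
Each further stage multiplies by cos²(22°) = 0.8597.
After N polarizers: T = 0.8597^(N−1). Require T < 0.11 ⇒ N−1 > ln(0.11)/ln(0.8597) = 14.60, so N−1 ≥ 15 and N = 16.
Check: N=16 gives T = 0.1035 < 0.11; N=15 gives T = 0.1204.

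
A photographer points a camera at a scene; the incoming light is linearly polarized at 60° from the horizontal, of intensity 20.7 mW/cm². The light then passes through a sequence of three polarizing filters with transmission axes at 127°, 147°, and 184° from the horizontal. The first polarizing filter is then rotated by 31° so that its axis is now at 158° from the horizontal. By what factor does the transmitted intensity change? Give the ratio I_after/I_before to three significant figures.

Before rotation:
I₁ = I₀ cos²(127° − 60°) = I₀ cos²(67°) = 0.1527 I₀.
I₂ = I₁ cos²(147° − 127°) = 0.1527 I₀ · cos²(20°) = 0.1348 I₀.
I₃ = I₂ cos²(184° − 147°) = 0.1348 I₀ · cos²(37°) = 0.08599 I₀.
After rotation:
I₁ = I₀ cos²(158° − 60°) = I₀ cos²(82°) = 0.01937 I₀.
I₂ = I₁ cos²(147° − 158°) = 0.01937 I₀ · cos²(11°) = 0.01866 I₀.
I₃ = I₂ cos²(184° − 147°) = 0.01866 I₀ · cos²(37°) = 0.0119 I₀.
Ratio = 0.0119 / 0.08599 = 0.1384.

I_new/I_old ≈ 0.138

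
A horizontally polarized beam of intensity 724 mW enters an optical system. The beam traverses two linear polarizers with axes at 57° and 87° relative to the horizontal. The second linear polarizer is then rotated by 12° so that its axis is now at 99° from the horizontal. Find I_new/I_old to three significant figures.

I_new/I_old ≈ 0.736

Before rotation:
I₁ = I₀ cos²(57° − 0°) = I₀ cos²(57°) = 0.2966 I₀.
I₂ = I₁ cos²(87° − 57°) = 0.2966 I₀ · cos²(30°) = 0.2225 I₀.
After rotation:
I₁ = I₀ cos²(57° − 0°) = I₀ cos²(57°) = 0.2966 I₀.
I₂ = I₁ cos²(99° − 57°) = 0.2966 I₀ · cos²(42°) = 0.1638 I₀.
Ratio = 0.1638 / 0.2225 = 0.7364.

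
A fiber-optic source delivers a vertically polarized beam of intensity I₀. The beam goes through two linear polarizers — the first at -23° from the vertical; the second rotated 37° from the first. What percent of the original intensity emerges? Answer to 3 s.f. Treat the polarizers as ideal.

≈ 54.0%

I₁ = I₀ cos²(-23° − 0°) = I₀ cos²(23°) = 0.8473 I₀.
I₂ = I₁ cos²(37°) = 0.8473 · 0.6378 I₀ = 0.5404 I₀.
That is 54.04% of the incident intensity.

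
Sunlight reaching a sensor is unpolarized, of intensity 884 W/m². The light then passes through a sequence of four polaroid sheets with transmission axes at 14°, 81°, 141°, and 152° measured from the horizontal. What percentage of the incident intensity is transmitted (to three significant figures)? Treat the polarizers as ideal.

≈ 1.84%

Unpolarized light through the first polarizer → I₁ = 884 W/m²/2 = 442 W/m², polarized at 14°.
I₂ = I₁ · cos²(67°) = 442 · 0.1527 = 67.48 W/m².
I₃ = I₂ · cos²(60°) = 67.48 · 0.25 = 16.87 W/m².
I₄ = I₃ · cos²(11°) = 16.87 · 0.9636 = 16.26 W/m².
That is 1.839% of the incident intensity.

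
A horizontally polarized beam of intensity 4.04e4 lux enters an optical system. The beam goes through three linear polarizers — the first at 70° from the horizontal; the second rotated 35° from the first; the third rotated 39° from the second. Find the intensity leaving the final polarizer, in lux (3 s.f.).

I₁ = 4.04e4 lux · cos²(70°) = 4726 lux.
I₂ = I₁ · cos²(35°) = 4726 · 0.671 = 3171 lux.
I₃ = I₂ · cos²(39°) = 3171 · 0.604 = 1915 lux.

I ≈ 1920 lux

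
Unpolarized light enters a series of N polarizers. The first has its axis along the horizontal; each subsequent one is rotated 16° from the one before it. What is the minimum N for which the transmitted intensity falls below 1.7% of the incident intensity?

N = 44

First polarizer halves the unpolarized light: factor 1/2.
Each further stage multiplies by cos²(16°) = 0.924.
After N polarizers: T = 0.5·0.924^(N−1). Require T < 0.017 ⇒ N−1 > ln(0.017/0.5)/ln(0.924) = 42.79, so N−1 ≥ 43 and N = 44.
Check: N=44 gives T = 0.01672 < 0.017; N=43 gives T = 0.0181.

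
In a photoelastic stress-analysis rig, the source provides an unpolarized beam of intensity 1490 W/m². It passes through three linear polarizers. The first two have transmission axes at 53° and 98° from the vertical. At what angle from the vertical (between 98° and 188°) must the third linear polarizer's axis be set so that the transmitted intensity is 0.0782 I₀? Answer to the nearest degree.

θ ≈ 154°

Unpolarized light through the first polarizer → I₁ = ½ I₀, now polarized at 53°.
I₂ = I₁ cos²(98° − 53°) = 0.5 I₀ · cos²(45°) = 0.25 I₀.
Need I₃/I₀ = 0.0782, so cos²(θ − 98°) = 0.0782 / 0.25 = 0.3128.
θ − 98° = arccos(√0.3128) = 56.0°, giving θ ≈ 98 + 56.0 = 154.0°.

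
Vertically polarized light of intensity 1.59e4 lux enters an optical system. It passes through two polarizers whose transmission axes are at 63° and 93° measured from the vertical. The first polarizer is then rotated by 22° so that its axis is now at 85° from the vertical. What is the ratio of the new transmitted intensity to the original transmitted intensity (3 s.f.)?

Before rotation:
By Malus's law, I₁ = I₀ cos²(63° − 0°) = I₀ cos²(63°) = 0.2061 I₀.
I₂ = I₁ cos²(93° − 63°) = 0.2061 I₀ · cos²(30°) = 0.1546 I₀.
After rotation:
I₁ = I₀ cos²(85° − 0°) = I₀ cos²(85°) = 0.007596 I₀.
I₂ = I₁ cos²(93° − 85°) = 0.007596 I₀ · cos²(8°) = 0.007449 I₀.
Ratio = 0.007449 / 0.1546 = 0.04819.

I_new/I_old ≈ 0.0482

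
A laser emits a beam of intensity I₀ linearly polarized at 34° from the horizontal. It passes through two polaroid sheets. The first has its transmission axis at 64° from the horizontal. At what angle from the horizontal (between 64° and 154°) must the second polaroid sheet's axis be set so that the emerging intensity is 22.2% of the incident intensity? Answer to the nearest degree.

θ ≈ 121°

By Malus's law, I₁ = I₀ cos²(64° − 34°) = I₀ cos²(30°) = 0.75 I₀.
Need I₂/I₀ = 0.222, so cos²(θ − 64°) = 0.222 / 0.75 = 0.296.
θ − 64° = arccos(√0.296) = 57.0°, giving θ ≈ 64 + 57.0 = 121.0°.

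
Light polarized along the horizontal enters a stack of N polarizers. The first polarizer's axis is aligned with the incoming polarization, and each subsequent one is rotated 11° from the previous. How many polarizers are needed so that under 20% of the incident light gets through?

N = 45

First polarizer is aligned with the polarization: full transmission.
Each further stage multiplies by cos²(11°) = 0.9636.
After N polarizers: T = 0.9636^(N−1). Require T < 0.20 ⇒ N−1 > ln(0.20)/ln(0.9636) = 43.40, so N−1 ≥ 44 and N = 45.
Check: N=45 gives T = 0.1956 < 0.20; N=44 gives T = 0.203.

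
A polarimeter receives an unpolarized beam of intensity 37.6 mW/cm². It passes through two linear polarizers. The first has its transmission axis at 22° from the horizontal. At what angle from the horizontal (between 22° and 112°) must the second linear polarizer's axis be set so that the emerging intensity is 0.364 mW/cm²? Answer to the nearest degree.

θ ≈ 104°

Unpolarized light through the first polarizer → I₁ = ½ I₀, now polarized at 22°.
Target fraction: 0.364 / 37.6 mW/cm² = 0.009681 of I₀.
Need I₂/I₀ = 0.009681, so cos²(θ − 22°) = 0.009681 / 0.5 = 0.01936.
θ − 22° = arccos(√0.01936) = 82.0°, giving θ ≈ 22 + 82.0 = 104.0°.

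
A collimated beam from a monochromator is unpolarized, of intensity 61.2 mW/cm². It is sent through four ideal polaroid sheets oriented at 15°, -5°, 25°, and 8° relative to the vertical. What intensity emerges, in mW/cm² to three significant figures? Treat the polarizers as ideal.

Unpolarized light through the first polarizer → I₁ = 61.2 mW/cm²/2 = 30.6 mW/cm², polarized at 15°.
I₂ = I₁ · cos²(20°) = 30.6 · 0.883 = 27.02 mW/cm².
I₃ = I₂ · cos²(30°) = 27.02 · 0.75 = 20.27 mW/cm².
I₄ = I₃ · cos²(17°) = 20.27 · 0.9145 = 18.53 mW/cm².

I ≈ 18.5 mW/cm²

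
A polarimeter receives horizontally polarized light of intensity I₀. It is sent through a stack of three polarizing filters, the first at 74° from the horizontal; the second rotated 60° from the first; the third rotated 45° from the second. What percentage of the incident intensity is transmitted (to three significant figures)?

≈ 0.950%

By Malus's law, I₁ = I₀ cos²(74° − 0°) = I₀ cos²(74°) = 0.07598 I₀.
I₂ = I₁ cos²(60°) = 0.07598 · 0.25 I₀ = 0.01899 I₀.
I₃ = I₂ cos²(45°) = 0.01899 · 0.5 I₀ = 0.009497 I₀.
That is 0.9497% of the incident intensity.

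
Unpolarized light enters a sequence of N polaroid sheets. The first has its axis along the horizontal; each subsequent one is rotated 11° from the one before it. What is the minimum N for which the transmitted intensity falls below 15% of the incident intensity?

First polarizer halves the unpolarized light: factor 1/2.
Each further stage multiplies by cos²(11°) = 0.9636.
After N polarizers: T = 0.5·0.9636^(N−1). Require T < 0.15 ⇒ N−1 > ln(0.15/0.5)/ln(0.9636) = 32.46, so N−1 ≥ 33 and N = 34.
Check: N=34 gives T = 0.147 < 0.15; N=33 gives T = 0.1526.

N = 34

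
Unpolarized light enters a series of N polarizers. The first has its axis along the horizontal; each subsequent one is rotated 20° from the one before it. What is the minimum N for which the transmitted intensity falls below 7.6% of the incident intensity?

N = 17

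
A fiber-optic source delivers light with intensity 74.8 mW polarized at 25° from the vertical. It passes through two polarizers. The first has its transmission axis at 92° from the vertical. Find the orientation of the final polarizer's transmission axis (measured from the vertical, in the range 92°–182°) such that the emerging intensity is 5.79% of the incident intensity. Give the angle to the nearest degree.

By Malus's law, I₁ = I₀ cos²(92° − 25°) = I₀ cos²(67°) = 0.1527 I₀.
Need I₂/I₀ = 0.0579, so cos²(θ − 92°) = 0.0579 / 0.1527 = 0.3792.
θ − 92° = arccos(√0.3792) = 52.0°, giving θ ≈ 92 + 52.0 = 144.0°.

θ ≈ 144°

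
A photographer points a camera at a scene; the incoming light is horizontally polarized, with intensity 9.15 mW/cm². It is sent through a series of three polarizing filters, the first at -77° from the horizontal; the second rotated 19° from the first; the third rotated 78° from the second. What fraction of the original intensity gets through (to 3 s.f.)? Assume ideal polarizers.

I/I₀ ≈ 0.00196

I₁ = 9.15 mW/cm² · cos²(77°) = 0.463 mW/cm².
I₂ = I₁ · cos²(19°) = 0.463 · 0.894 = 0.4139 mW/cm².
I₃ = I₂ · cos²(78°) = 0.4139 · 0.04323 = 0.01789 mW/cm².
Transmitted fraction = 0.001956.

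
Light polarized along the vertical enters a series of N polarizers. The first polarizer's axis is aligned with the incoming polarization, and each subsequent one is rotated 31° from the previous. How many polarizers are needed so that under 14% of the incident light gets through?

First polarizer is aligned with the polarization: full transmission.
Each further stage multiplies by cos²(31°) = 0.7347.
After N polarizers: T = 0.7347^(N−1). Require T < 0.14 ⇒ N−1 > ln(0.14)/ln(0.7347) = 6.38, so N−1 ≥ 7 and N = 8.
Check: N=8 gives T = 0.1156 < 0.14; N=7 gives T = 0.1573.

N = 8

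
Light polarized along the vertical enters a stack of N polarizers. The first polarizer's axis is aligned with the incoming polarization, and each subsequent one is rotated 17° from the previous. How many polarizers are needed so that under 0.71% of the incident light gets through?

First polarizer is aligned with the polarization: full transmission.
Each further stage multiplies by cos²(17°) = 0.9145.
After N polarizers: T = 0.9145^(N−1). Require T < 0.0071 ⇒ N−1 > ln(0.0071)/ln(0.9145) = 55.37, so N−1 ≥ 56 and N = 57.
Check: N=57 gives T = 0.006711 < 0.0071; N=56 gives T = 0.007338.

N = 57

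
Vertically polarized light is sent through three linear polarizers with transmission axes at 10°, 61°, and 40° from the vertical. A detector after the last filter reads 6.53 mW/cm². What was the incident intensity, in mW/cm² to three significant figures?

I₁ = I₀ cos²(10° − 0°) = I₀ cos²(10°) = 0.9698 I₀.
I₂ = I₁ cos²(61° − 10°) = 0.9698 I₀ · cos²(51°) = 0.3841 I₀.
I₃ = I₂ cos²(40° − 61°) = 0.3841 I₀ · cos²(21°) = 0.3348 I₀.
So 6.53 mW/cm² = 0.3348 I₀, giving I₀ = 6.53/0.3348 = 19.51 mW/cm².

I₀ ≈ 19.5 mW/cm²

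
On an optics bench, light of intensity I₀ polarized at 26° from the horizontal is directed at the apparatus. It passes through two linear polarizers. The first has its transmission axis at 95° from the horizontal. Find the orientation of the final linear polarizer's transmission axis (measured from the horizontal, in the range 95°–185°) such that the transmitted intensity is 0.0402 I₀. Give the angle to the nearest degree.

θ ≈ 151°

I₁ = I₀ cos²(95° − 26°) = I₀ cos²(69°) = 0.1284 I₀.
Need I₂/I₀ = 0.0402, so cos²(θ − 95°) = 0.0402 / 0.1284 = 0.313.
θ − 95° = arccos(√0.313) = 56.0°, giving θ ≈ 95 + 56.0 = 151.0°.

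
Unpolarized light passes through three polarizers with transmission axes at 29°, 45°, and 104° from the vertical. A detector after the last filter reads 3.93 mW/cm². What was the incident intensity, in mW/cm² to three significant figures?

I₀ ≈ 32.1 mW/cm²

Unpolarized light through the first polarizer → I₁ = ½ I₀, now polarized at 29°.
I₂ = I₁ cos²(45° − 29°) = 0.5 I₀ · cos²(16°) = 0.462 I₀.
I₃ = I₂ cos²(104° − 45°) = 0.462 I₀ · cos²(59°) = 0.1226 I₀.
So 3.93 mW/cm² = 0.1226 I₀, giving I₀ = 3.93/0.1226 = 32.07 mW/cm².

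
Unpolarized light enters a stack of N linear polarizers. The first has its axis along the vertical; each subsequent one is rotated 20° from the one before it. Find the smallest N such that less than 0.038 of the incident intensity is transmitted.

N = 22

First polarizer halves the unpolarized light: factor 1/2.
Each further stage multiplies by cos²(20°) = 0.883.
After N polarizers: T = 0.5·0.883^(N−1). Require T < 0.038 ⇒ N−1 > ln(0.038/0.5)/ln(0.883) = 20.71, so N−1 ≥ 21 and N = 22.
Check: N=22 gives T = 0.03668 < 0.038; N=21 gives T = 0.04153.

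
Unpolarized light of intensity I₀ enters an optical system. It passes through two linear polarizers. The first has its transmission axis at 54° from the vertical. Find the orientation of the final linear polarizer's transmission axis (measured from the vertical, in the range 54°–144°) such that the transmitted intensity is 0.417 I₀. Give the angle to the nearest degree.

Unpolarized light through the first polarizer → I₁ = ½ I₀, now polarized at 54°.
Need I₂/I₀ = 0.417, so cos²(θ − 54°) = 0.417 / 0.5 = 0.834.
θ − 54° = arccos(√0.834) = 24.0°, giving θ ≈ 54 + 24.0 = 78.0°.

θ ≈ 78°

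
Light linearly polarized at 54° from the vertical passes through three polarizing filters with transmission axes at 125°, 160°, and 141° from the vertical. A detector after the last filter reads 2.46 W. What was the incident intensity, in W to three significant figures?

I₀ ≈ 38.7 W

By Malus's law, I₁ = I₀ cos²(125° − 54°) = I₀ cos²(71°) = 0.106 I₀.
I₂ = I₁ cos²(160° − 125°) = 0.106 I₀ · cos²(35°) = 0.07112 I₀.
I₃ = I₂ cos²(141° − 160°) = 0.07112 I₀ · cos²(19°) = 0.06358 I₀.
So 2.46 W = 0.06358 I₀, giving I₀ = 2.46/0.06358 = 38.69 W.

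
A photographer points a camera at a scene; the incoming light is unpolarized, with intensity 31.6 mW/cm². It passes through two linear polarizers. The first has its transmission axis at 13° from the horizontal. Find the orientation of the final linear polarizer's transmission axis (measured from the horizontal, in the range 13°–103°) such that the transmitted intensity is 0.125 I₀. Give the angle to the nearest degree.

θ ≈ 73°

Unpolarized light through the first polarizer → I₁ = ½ I₀, now polarized at 13°.
Need I₂/I₀ = 0.125, so cos²(θ − 13°) = 0.125 / 0.5 = 0.25.
θ − 13° = arccos(√0.25) = 60.0°, giving θ ≈ 13 + 60.0 = 73.0°.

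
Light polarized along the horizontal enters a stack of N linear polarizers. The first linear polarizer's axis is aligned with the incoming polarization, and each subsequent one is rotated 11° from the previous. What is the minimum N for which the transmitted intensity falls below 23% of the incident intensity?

N = 41

First polarizer is aligned with the polarization: full transmission.
Each further stage multiplies by cos²(11°) = 0.9636.
After N polarizers: T = 0.9636^(N−1). Require T < 0.23 ⇒ N−1 > ln(0.23)/ln(0.9636) = 39.63, so N−1 ≥ 40 and N = 41.
Check: N=41 gives T = 0.2268 < 0.23; N=40 gives T = 0.2354.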